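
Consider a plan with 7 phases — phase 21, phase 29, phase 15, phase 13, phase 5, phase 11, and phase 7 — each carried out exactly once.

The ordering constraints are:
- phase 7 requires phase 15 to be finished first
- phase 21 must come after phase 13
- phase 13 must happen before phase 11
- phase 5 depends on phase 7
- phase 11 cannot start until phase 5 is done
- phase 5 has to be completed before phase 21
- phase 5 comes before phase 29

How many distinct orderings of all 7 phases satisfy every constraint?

The phases with no prerequisites are phase 15, phase 13; any of them can be placed first.
Systematically extending each partial ordering one phase at a time and counting, there are 26 complete orderings.

26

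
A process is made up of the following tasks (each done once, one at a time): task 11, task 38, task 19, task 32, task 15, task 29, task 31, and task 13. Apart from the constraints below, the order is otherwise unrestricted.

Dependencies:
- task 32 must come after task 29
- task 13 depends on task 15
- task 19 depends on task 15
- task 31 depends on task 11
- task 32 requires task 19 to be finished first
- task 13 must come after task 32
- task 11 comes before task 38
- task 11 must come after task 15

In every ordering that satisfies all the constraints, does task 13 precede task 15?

No

The constraints actually force task 15 before task 13 (via task 15 → task 13), not the other way around.
So task 13 does not have to come before task 15 — it cannot.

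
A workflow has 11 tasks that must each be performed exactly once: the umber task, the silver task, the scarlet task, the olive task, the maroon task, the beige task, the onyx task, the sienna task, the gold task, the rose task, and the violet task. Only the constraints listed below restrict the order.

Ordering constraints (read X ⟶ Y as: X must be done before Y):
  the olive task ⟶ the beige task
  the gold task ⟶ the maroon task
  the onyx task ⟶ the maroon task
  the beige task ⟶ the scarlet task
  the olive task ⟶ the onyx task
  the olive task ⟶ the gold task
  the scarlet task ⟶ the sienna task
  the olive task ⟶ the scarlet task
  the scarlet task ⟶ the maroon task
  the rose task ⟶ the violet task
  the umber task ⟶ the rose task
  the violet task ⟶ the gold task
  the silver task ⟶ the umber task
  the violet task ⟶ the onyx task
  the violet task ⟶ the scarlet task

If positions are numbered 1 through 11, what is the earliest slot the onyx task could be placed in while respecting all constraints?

6

Working backwards through the constraints from the onyx task, its full set of required predecessors is the umber task, the silver task, the olive task, the rose task, the violet task — 5 of them.
With 5 mandatory predecessors, the earliest the onyx task can sit is position 5+1 = 6, and placing just those 5 first achieves it.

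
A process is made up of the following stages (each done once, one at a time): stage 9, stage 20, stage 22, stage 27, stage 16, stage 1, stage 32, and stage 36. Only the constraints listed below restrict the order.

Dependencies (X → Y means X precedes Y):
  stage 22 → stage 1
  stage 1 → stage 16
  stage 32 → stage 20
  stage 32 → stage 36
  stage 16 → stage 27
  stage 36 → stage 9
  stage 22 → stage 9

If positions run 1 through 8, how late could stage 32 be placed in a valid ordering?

5

The stages that are forced after stage 32, directly or by a chain of constraints, are stage 9, stage 20, stage 36. That's 3 stages.
With 3 mandatory successors out of 8 stages total, the latest slot for stage 32 is 8−3 = 5, and it's reachable by doing all non-successors before stage 32.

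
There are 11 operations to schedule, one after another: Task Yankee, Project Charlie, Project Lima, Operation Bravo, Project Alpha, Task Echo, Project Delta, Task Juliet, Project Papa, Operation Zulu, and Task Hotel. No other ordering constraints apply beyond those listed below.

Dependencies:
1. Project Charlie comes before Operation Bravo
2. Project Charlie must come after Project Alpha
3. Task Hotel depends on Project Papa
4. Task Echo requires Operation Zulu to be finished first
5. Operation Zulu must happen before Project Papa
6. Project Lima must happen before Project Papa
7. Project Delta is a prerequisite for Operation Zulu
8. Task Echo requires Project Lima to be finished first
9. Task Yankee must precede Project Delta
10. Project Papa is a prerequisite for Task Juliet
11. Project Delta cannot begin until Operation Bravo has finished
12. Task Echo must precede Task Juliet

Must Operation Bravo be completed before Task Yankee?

No

Nothing in the constraints links Operation Bravo and Task Yankee; they are unordered relative to each other.
So Operation Bravo can come before Task Yankee or after — it is not forced.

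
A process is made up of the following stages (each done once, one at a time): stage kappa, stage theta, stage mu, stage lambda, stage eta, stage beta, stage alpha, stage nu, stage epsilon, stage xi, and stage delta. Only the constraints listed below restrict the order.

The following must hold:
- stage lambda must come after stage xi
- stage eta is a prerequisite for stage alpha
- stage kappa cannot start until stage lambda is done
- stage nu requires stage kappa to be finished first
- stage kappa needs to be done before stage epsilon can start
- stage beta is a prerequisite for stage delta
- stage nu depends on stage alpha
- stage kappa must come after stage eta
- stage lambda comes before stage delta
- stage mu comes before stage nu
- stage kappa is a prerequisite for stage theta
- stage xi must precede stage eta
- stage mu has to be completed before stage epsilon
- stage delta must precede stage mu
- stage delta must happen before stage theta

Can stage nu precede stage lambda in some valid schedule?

Following stage lambda → stage kappa → stage nu, stage lambda must precede stage nu in every valid ordering.
So no valid ordering can have stage nu before stage lambda.

No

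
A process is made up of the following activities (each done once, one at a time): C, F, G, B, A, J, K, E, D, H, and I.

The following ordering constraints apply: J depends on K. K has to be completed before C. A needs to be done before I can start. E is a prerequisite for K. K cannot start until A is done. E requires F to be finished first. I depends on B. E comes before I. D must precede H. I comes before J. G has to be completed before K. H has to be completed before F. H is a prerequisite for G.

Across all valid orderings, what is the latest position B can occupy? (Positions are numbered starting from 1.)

Every activity that must follow B has to come after it. Tracing all chains starting from B, those activities are: J, I — 2 in total.
So at least 2 activities follow B, putting B no later than position 9. That position is achievable by scheduling everything else first.

9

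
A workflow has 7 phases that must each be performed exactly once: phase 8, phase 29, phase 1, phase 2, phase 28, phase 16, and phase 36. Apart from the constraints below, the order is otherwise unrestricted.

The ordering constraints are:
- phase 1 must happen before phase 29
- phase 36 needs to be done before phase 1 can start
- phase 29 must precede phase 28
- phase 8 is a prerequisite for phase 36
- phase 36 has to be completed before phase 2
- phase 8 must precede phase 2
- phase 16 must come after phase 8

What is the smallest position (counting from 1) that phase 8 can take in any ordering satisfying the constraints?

1

Nothing is required before phase 8; it can be the very first phase.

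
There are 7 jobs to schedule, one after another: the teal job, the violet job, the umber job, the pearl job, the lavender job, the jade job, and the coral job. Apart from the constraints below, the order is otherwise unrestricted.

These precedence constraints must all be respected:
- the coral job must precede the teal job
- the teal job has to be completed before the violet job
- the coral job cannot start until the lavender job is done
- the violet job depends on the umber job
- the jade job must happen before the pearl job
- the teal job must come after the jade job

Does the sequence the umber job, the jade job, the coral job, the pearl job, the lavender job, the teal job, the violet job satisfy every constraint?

No

In the proposed order, the coral job appears before the lavender job.
Since the lavender job is required before the coral job, the ordering is invalid.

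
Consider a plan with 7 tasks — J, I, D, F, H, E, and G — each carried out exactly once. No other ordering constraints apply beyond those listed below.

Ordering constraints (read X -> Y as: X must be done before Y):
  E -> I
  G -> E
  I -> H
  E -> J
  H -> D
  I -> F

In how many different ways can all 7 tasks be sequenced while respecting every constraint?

G is the only task with nothing required before it, so every ordering starts there.
Systematically extending each partial ordering one task at a time and counting, there are 15 complete orderings.

15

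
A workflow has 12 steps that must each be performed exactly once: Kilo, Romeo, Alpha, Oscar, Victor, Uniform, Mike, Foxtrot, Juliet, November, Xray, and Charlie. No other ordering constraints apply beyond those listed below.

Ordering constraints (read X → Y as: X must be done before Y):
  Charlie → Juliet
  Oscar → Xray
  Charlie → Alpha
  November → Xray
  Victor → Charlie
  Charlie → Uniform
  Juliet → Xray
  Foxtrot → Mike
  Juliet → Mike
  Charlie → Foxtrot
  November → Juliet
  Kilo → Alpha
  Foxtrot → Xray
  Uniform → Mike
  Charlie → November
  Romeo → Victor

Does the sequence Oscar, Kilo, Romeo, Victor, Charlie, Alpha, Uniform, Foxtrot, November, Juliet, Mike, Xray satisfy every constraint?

Yes

Going through the constraints one by one, each required predecessor appears earlier in the sequence than its dependent — e.g. Oscar (position 1) is before Xray (position 12), as required.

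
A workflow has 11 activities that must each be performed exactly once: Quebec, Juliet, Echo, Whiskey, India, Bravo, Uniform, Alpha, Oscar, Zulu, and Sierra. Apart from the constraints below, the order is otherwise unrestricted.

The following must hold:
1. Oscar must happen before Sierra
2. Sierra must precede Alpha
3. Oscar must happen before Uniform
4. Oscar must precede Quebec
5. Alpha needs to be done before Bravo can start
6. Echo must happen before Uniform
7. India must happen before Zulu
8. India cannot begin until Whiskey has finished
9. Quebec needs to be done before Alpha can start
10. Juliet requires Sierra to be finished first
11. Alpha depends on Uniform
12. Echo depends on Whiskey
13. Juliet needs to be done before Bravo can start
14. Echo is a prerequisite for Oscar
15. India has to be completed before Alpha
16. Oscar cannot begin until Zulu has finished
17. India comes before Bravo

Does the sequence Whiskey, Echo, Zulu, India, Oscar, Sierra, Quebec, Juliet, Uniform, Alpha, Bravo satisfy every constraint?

No

In the proposed order, Zulu appears before India.
But one of the constraints requires India before Zulu, so this ordering violates it.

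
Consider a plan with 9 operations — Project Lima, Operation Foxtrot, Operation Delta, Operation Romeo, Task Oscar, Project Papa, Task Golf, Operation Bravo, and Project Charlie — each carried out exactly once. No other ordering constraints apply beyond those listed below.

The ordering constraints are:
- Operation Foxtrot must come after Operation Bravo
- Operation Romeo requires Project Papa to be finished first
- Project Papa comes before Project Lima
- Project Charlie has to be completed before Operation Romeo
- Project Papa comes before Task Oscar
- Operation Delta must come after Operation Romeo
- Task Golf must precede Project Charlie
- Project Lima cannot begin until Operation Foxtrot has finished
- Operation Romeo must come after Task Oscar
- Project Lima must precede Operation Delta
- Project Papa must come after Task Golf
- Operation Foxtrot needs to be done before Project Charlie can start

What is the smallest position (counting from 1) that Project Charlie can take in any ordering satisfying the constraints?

4

Every operation that must precede Project Charlie has to come before it. Tracing all chains that end at Project Charlie, those operations are: Operation Foxtrot, Task Golf, Operation Bravo — 3 in total.
So at minimum 3 operations come before Project Charlie, putting Project Charlie no earlier than position 4. That position is achievable by scheduling exactly those predecessors first.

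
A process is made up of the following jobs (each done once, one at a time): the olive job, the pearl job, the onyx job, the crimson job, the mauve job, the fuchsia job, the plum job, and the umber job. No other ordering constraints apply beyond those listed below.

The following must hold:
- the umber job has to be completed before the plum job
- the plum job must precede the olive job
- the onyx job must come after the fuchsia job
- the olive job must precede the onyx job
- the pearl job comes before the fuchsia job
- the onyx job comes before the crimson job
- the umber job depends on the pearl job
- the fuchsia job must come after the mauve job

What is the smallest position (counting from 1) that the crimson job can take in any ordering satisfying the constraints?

The jobs that are forced before the crimson job, directly or transitively, are the olive job, the pearl job, the onyx job, the mauve job, the fuchsia job, the plum job, the umber job. That's 7 jobs.
So at minimum 7 jobs come before the crimson job, putting the crimson job no earlier than position 8. That position is achievable by scheduling exactly those predecessors first.

8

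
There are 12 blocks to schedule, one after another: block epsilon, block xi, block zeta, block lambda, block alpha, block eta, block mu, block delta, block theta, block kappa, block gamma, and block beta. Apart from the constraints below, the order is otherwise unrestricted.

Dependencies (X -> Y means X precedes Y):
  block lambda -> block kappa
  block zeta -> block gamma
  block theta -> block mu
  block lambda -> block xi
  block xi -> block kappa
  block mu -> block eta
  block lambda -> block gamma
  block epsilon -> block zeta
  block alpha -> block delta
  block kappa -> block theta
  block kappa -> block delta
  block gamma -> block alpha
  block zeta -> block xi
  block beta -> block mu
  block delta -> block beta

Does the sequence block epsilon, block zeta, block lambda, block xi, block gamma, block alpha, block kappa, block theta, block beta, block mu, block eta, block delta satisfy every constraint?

No

Here block delta comes after block beta.
But one of the constraints requires block delta before block beta, so this ordering violates it.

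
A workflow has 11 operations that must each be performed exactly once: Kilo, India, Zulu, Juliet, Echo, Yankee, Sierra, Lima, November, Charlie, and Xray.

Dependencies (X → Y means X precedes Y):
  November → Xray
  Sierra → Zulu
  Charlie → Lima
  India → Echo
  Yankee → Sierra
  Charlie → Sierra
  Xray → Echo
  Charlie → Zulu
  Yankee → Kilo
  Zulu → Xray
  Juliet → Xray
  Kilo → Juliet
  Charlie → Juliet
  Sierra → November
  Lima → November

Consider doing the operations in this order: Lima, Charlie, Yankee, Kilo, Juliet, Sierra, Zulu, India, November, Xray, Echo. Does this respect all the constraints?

No

Here Charlie comes after Lima.
That contradicts the constraint that Charlie must precede Lima.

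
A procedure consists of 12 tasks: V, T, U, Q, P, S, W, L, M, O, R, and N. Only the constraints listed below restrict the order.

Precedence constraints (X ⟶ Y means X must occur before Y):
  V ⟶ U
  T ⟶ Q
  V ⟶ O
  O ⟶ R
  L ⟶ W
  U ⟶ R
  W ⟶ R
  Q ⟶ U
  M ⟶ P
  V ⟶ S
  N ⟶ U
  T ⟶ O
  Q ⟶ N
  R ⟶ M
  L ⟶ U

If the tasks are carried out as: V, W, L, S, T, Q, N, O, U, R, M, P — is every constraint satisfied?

No

In the proposed order, W appears before L.
That contradicts the constraint that L must precede W.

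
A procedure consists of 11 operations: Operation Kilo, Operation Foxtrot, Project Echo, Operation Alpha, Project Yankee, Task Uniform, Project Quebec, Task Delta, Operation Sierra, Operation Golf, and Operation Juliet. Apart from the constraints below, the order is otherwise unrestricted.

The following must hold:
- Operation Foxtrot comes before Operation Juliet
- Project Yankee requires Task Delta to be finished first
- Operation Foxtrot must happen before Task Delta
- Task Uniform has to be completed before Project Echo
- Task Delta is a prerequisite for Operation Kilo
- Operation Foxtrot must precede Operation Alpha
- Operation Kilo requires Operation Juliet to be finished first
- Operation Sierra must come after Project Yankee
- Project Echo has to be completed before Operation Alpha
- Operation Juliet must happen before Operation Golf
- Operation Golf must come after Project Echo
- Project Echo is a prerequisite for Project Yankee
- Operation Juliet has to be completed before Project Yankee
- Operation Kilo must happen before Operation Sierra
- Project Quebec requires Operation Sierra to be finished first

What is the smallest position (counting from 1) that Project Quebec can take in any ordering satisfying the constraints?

9

Working backwards through the constraints from Project Quebec, its full set of required predecessors is Operation Kilo, Operation Foxtrot, Project Echo, Project Yankee, Task Uniform, Task Delta, Operation Sierra, Operation Juliet — 8 of them.
So at minimum 8 operations come before Project Quebec, putting Project Quebec no earlier than position 9. That position is achievable by scheduling exactly those predecessors first.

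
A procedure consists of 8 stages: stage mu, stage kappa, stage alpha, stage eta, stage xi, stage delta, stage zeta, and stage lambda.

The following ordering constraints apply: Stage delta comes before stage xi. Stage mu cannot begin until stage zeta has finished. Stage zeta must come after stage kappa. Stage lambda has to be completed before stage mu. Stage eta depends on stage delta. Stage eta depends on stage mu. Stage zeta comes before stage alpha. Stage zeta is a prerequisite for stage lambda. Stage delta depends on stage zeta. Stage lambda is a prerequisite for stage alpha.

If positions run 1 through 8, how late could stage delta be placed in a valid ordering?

6

The stages that are forced after stage delta, directly or by a chain of constraints, are stage eta, stage xi. That's 2 stages.
With 2 mandatory successors out of 8 stages total, the latest slot for stage delta is 8−2 = 6, and it's reachable by doing all non-successors before stage delta.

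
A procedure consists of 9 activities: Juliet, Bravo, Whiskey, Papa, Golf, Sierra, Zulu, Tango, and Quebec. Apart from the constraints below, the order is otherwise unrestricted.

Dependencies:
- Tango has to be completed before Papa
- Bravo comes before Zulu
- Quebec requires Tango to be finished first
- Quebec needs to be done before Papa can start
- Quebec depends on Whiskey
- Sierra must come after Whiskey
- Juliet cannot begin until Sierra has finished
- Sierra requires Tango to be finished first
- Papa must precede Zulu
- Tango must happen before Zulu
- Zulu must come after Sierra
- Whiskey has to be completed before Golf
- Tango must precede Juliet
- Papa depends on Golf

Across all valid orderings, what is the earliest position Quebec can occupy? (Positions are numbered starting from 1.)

Working backwards through the constraints from Quebec, its full set of required predecessors is Whiskey, Tango — 2 of them.
With 2 mandatory predecessors, the earliest Quebec can sit is position 2+1 = 3, and placing just those 2 first achieves it.

3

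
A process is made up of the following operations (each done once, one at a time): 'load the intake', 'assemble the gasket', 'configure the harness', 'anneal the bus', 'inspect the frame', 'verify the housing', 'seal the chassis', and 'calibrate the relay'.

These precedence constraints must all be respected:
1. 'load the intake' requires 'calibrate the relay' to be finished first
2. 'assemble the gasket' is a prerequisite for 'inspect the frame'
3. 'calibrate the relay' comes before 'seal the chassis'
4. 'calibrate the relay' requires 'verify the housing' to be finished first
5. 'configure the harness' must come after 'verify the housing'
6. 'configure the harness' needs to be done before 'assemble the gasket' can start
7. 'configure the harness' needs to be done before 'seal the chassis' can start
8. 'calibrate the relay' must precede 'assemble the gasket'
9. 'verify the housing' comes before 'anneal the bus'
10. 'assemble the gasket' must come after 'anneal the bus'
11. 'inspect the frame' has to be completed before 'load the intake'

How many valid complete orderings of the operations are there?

26

Only 'verify the housing' has no prerequisites, so it must go first.
Systematically extending each partial ordering one operation at a time and counting, there are 26 complete orderings.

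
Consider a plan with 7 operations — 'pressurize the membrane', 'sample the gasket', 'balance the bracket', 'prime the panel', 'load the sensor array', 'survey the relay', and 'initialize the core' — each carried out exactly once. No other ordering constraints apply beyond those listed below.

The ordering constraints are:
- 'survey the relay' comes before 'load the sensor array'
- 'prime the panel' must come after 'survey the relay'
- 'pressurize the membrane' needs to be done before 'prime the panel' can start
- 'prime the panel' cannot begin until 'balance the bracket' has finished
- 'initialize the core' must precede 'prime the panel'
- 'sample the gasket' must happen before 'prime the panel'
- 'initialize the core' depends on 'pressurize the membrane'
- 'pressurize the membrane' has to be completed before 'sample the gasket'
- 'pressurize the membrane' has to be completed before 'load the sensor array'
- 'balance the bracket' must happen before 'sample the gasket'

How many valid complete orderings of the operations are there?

3 operations have no prerequisites ('pressurize the membrane', 'balance the bracket', 'survey the relay'), so any of them could come first.
Systematically extending each partial ordering one operation at a time and counting, there are 91 complete orderings.

91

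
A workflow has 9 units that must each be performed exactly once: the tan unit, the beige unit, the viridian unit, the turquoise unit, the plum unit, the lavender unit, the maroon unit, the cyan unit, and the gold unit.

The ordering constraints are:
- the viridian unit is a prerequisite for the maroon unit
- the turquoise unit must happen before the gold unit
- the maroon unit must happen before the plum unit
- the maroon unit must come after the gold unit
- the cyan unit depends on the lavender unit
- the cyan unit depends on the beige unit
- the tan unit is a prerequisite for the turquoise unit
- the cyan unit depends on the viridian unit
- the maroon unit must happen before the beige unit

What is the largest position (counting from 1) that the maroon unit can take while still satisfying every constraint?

6

The units that are forced after the maroon unit, directly or by a chain of constraints, are the beige unit, the plum unit, the cyan unit. That's 3 units.
So at least 3 units follow the maroon unit, putting the maroon unit no later than position 6. That position is achievable by scheduling everything else first.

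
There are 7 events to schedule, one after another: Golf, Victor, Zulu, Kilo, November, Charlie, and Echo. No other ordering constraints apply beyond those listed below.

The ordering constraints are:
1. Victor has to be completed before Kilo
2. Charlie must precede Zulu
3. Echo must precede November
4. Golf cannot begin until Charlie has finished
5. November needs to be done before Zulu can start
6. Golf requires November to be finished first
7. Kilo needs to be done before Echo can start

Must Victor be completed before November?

Chaining the stated constraints: Victor → Kilo → Echo → November.
Hence Victor necessarily comes before November.

Yes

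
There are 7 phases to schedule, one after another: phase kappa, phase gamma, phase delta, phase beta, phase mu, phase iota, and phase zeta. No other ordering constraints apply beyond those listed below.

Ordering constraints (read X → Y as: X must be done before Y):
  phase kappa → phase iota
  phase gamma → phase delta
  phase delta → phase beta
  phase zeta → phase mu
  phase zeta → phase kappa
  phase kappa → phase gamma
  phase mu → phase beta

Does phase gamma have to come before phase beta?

Tracing the constraints gives a chain: phase gamma → phase delta → phase beta.
That forces phase gamma before phase beta in every valid schedule.

Yes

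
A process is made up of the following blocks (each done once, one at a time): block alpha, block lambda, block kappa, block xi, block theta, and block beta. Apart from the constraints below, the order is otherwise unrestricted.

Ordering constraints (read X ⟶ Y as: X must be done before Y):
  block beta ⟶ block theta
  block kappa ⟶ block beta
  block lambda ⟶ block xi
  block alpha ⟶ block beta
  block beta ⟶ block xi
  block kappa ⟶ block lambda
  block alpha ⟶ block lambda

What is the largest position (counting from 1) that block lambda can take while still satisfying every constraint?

The only block forced after block lambda (directly or by a chain) is block xi.
With 1 mandatory successor out of 6 blocks total, the latest slot for block lambda is 6−1 = 5, and it's reachable by doing all non-successors before block lambda.

5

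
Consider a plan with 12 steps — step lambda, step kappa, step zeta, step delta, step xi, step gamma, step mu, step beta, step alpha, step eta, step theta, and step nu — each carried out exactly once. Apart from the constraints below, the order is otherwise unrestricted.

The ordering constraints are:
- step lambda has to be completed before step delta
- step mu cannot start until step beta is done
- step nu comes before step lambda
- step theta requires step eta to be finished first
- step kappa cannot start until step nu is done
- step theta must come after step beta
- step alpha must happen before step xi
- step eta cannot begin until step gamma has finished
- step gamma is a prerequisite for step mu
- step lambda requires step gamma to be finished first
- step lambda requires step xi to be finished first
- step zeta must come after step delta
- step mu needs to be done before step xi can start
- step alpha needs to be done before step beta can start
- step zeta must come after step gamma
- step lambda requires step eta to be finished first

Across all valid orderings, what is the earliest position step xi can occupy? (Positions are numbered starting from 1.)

5

The steps that are forced before step xi, directly or transitively, are step gamma, step mu, step beta, step alpha. That's 4 steps.
So at minimum 4 steps come before step xi, putting step xi no earlier than position 5. That position is achievable by scheduling exactly those predecessors first.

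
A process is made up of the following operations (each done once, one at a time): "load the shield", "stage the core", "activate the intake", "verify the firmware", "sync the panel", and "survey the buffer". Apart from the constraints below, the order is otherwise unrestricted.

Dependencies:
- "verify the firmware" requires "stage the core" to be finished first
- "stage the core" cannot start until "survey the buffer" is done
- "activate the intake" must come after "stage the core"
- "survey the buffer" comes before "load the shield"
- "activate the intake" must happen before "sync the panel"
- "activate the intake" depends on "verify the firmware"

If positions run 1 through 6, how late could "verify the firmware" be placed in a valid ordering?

4

Following every chain forward from "verify the firmware", the operations that must come later are "activate the intake", "sync the panel" — 2 of them.
With 2 mandatory successors out of 6 operations total, the latest slot for "verify the firmware" is 6−2 = 4, and it's reachable by doing all non-successors before "verify the firmware".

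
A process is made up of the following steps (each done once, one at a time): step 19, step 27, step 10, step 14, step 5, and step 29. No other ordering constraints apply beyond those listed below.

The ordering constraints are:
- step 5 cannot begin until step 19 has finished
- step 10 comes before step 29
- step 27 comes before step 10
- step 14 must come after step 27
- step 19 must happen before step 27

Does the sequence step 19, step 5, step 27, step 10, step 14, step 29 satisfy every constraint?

Every stated constraint is respected: step 27 sits at position 3, ahead of step 14 at position 5, and each of the other listed pairs likewise has the predecessor earlier in the sequence.

Yes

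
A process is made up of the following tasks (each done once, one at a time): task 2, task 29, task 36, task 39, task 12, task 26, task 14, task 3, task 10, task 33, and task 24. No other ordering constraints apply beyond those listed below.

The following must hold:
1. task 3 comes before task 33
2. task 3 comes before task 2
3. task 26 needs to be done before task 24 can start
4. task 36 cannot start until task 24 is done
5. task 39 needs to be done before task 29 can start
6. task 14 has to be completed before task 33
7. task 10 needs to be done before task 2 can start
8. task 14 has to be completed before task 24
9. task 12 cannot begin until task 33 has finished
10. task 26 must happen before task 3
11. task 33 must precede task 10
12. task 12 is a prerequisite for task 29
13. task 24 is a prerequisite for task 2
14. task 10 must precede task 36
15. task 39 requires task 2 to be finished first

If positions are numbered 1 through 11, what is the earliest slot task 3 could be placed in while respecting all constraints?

2

The only task forced before task 3 (directly or transitively) is task 26.
With 1 mandatory predecessor, the earliest task 3 can sit is position 1+1 = 2, and placing just that one first achieves it.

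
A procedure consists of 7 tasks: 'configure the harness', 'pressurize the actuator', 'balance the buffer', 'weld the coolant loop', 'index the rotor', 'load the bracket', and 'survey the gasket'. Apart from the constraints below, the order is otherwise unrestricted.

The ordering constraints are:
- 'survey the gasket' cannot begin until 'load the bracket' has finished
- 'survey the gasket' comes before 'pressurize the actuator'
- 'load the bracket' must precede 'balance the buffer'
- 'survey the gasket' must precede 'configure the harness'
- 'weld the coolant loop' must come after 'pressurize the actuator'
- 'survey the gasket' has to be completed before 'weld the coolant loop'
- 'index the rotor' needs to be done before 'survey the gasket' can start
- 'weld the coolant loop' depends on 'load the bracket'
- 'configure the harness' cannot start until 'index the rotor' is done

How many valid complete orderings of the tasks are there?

33

The tasks with no prerequisites are 'index the rotor', 'load the bracket'; any of them can be placed first.
Systematically extending each partial ordering one task at a time and counting, there are 33 complete orderings.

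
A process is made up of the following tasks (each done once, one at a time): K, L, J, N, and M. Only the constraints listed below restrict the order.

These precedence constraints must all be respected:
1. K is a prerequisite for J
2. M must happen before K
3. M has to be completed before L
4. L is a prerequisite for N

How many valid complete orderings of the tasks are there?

M is the only task with nothing required before it, so every ordering starts there.
Systematically extending each partial ordering one task at a time and counting, there are 6 complete orderings.

6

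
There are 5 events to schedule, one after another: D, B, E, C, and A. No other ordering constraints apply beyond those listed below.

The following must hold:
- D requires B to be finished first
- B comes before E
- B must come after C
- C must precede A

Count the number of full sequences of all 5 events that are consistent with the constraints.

8

Only C has no prerequisites, so it must go first.
Counting all ways to extend the partial order to a total order gives 8.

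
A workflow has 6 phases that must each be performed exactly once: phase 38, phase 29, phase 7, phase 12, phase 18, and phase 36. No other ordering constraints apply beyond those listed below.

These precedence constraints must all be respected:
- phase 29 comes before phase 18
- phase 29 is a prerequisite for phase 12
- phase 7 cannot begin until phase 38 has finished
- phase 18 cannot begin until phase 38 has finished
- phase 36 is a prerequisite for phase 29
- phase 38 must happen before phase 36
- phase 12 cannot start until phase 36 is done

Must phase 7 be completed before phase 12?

No

Phase 7 and phase 12 are not related by any chain of constraints.
A valid ordering placing phase 12 before phase 7 exists, so the answer is no.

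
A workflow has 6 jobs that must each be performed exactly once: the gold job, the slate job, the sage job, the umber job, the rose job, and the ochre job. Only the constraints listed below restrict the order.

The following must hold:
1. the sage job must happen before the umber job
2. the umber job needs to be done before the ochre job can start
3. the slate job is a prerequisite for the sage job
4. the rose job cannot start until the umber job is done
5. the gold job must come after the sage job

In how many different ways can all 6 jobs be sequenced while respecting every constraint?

8

The slate job is the only job with nothing required before it, so every ordering starts there.
Counting all ways to extend the partial order to a total order gives 8.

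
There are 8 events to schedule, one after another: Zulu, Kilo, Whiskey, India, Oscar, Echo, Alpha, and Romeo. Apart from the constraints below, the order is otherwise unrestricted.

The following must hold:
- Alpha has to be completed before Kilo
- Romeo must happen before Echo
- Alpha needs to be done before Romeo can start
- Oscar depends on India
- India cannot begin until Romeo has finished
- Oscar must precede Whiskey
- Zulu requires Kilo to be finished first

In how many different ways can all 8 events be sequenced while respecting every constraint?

Alpha is the only event with nothing required before it, so every ordering starts there.
Enumerating by repeatedly choosing an available event (one whose prerequisites are all placed) gives 84 distinct complete orderings.

84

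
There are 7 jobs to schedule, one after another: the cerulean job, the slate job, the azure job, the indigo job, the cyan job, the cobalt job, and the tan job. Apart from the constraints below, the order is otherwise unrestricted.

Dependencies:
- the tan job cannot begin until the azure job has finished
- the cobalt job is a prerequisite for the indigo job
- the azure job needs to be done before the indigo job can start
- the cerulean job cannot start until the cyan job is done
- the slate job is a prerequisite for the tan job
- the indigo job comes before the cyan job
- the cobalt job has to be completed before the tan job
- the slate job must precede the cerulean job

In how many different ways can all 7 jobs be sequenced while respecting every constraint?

The jobs with no prerequisites are the slate job, the azure job, the cobalt job; any of them can be placed first.
Systematically extending each partial ordering one job at a time and counting, there are 34 complete orderings.

34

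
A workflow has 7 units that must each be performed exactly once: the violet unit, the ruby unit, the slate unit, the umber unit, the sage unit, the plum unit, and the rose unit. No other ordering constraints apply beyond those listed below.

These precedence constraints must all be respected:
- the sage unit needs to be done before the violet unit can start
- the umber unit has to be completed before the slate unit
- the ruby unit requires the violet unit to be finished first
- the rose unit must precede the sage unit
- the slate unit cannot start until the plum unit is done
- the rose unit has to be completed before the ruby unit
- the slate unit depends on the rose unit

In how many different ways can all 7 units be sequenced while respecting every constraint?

The units with no prerequisites are the umber unit, the plum unit, the rose unit; any of them can be placed first.
Enumerating by repeatedly choosing an available unit (one whose prerequisites are all placed) gives 68 distinct complete orderings.

68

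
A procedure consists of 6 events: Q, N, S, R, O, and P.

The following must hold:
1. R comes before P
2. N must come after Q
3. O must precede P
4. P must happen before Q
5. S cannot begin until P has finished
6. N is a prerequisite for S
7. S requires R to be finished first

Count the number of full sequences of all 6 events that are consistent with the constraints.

2 events have no prerequisites (R, O), so any of them could come first.
Counting all ways to extend the partial order to a total order gives 2.

2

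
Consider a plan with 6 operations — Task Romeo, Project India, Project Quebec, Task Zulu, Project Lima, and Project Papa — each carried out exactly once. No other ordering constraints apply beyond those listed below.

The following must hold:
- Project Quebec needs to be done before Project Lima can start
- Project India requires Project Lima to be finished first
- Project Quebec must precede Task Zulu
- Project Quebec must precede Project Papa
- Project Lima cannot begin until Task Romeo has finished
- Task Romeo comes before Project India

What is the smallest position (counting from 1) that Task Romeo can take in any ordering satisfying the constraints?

Task Romeo has no prerequisites at all, so it can go in position 1.

1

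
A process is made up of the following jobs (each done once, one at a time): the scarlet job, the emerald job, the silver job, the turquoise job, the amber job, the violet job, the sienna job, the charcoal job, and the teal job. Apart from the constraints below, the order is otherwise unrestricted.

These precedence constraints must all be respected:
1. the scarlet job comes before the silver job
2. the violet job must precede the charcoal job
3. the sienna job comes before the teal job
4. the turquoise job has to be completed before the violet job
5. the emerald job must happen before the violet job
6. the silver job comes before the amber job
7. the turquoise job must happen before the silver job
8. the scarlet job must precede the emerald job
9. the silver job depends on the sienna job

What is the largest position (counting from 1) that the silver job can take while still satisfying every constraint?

Following the constraints forward from the silver job, its only required successor is the amber job.
With 1 mandatory successor out of 9 jobs total, the latest slot for the silver job is 9−1 = 8, and it's reachable by doing all non-successors before the silver job.

8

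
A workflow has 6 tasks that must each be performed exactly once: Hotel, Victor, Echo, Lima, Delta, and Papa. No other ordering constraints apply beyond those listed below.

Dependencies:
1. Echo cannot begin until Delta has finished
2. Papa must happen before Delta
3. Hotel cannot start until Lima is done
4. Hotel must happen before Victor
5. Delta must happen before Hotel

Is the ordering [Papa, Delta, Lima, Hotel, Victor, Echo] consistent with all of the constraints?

Yes

Checking each listed constraint against this order: for instance, Delta is in position 2 and Echo in position 6, so that constraint holds — and the remaining constraints check out the same way.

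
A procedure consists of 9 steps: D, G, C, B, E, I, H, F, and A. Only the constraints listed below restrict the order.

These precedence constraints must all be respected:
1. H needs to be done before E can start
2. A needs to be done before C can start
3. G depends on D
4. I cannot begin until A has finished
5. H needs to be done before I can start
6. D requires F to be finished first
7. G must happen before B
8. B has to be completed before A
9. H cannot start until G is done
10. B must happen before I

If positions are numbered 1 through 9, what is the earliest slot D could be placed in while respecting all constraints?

The only step forced before D (directly or transitively) is F.
With 1 mandatory predecessor, the earliest D can sit is position 1+1 = 2, and placing just that one first achieves it.

2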